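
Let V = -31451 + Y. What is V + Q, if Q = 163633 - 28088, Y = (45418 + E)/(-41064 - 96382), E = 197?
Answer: 14307258309/137446 ≈ 1.0409e+5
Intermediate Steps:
Y = -45615/137446 (Y = (45418 + 197)/(-41064 - 96382) = 45615/(-137446) = 45615*(-1/137446) = -45615/137446 ≈ -0.33188)
V = -4322859761/137446 (V = -31451 - 45615/137446 = -4322859761/137446 ≈ -31451.)
Q = 135545
V + Q = -4322859761/137446 + 135545 = 14307258309/137446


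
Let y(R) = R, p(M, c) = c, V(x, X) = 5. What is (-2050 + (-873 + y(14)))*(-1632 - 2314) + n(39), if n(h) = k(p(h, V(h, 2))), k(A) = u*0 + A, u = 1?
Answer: 11478919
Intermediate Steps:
k(A) = A (k(A) = 1*0 + A = 0 + A = A)
n(h) = 5
(-2050 + (-873 + y(14)))*(-1632 - 2314) + n(39) = (-2050 + (-873 + 14))*(-1632 - 2314) + 5 = (-2050 - 859)*(-3946) + 5 = -2909*(-3946) + 5 = 11478914 + 5 = 11478919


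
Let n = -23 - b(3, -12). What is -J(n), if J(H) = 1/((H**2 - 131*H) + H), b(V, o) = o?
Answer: -1/1551 ≈ -0.00064475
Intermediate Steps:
n = -11 (n = -23 - 1*(-12) = -23 + 12 = -11)
J(H) = 1/(H**2 - 130*H)
-J(n) = -1/((-11)*(-130 - 11)) = -(-1)/(11*(-141)) = -(-1)*(-1)/(11*141) = -1*1/1551 = -1/1551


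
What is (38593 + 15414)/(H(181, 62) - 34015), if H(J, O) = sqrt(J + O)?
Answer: -1837048105/1157019982 - 486063*sqrt(3)/1157019982 ≈ -1.5885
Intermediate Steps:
(38593 + 15414)/(H(181, 62) - 34015) = (38593 + 15414)/(sqrt(181 + 62) - 34015) = 54007/(sqrt(243) - 34015) = 54007/(9*sqrt(3) - 34015) = 54007/(-34015 + 9*sqrt(3))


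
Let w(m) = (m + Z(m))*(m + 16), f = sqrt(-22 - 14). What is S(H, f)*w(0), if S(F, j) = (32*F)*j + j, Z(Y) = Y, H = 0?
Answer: 0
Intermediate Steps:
f = 6*I (f = sqrt(-36) = 6*I ≈ 6.0*I)
S(F, j) = j + 32*F*j (S(F, j) = 32*F*j + j = j + 32*F*j)
w(m) = 2*m*(16 + m) (w(m) = (m + m)*(m + 16) = (2*m)*(16 + m) = 2*m*(16 + m))
S(H, f)*w(0) = ((6*I)*(1 + 32*0))*(2*0*(16 + 0)) = ((6*I)*(1 + 0))*(2*0*16) = ((6*I)*1)*0 = (6*I)*0 = 0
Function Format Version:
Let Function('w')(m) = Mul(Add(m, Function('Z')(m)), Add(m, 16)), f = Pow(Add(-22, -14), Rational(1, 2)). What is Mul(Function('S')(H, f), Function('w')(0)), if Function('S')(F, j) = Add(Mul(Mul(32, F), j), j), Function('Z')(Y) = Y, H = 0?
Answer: 0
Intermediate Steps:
f = Mul(6, I) (f = Pow(-36, Rational(1, 2)) = Mul(6, I) ≈ Mul(6.0000, I))
Function('S')(F, j) = Add(j, Mul(32, F, j)) (Function('S')(F, j) = Add(Mul(32, F, j), j) = Add(j, Mul(32, F, j)))
Function('w')(m) = Mul(2, m, Add(16, m)) (Function('w')(m) = Mul(Add(m, m), Add(m, 16)) = Mul(Mul(2, m), Add(16, m)) = Mul(2, m, Add(16, m)))
Mul(Function('S')(H, f), Function('w')(0)) = Mul(Mul(Mul(6, I), Add(1, Mul(32, 0))), Mul(2, 0, Add(16, 0))) = Mul(Mul(Mul(6, I), Add(1, 0)), Mul(2, 0, 16)) = Mul(Mul(Mul(6, I), 1), 0) = Mul(Mul(6, I), 0) = 0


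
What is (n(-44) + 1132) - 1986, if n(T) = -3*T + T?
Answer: -766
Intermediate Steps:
n(T) = -2*T
(n(-44) + 1132) - 1986 = (-2*(-44) + 1132) - 1986 = (88 + 1132) - 1986 = 1220 - 1986 = -766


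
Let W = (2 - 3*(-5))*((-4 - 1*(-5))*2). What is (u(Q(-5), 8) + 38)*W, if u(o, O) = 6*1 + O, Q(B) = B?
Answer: 1768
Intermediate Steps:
u(o, O) = 6 + O
W = 34 (W = (2 + 15)*((-4 + 5)*2) = 17*(1*2) = 17*2 = 34)
(u(Q(-5), 8) + 38)*W = ((6 + 8) + 38)*34 = (14 + 38)*34 = 52*34 = 1768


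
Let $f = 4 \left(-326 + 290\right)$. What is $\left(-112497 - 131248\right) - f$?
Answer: $-243601$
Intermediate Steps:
$f = -144$ ($f = 4 \left(-36\right) = -144$)
$\left(-112497 - 131248\right) - f = \left(-112497 - 131248\right) - -144 = -243745 + 144 = -243601$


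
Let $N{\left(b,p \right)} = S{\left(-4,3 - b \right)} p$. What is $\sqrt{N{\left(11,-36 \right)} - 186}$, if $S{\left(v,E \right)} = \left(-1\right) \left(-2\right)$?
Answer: $i \sqrt{258} \approx 16.062 i$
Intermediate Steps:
$S{\left(v,E \right)} = 2$
$N{\left(b,p \right)} = 2 p$
$\sqrt{N{\left(11,-36 \right)} - 186} = \sqrt{2 \left(-36\right) - 186} = \sqrt{-72 - 186} = \sqrt{-258} = i \sqrt{258}$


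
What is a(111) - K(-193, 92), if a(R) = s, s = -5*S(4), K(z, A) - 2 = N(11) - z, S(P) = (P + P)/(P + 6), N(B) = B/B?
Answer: -200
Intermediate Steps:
N(B) = 1
S(P) = 2*P/(6 + P) (S(P) = (2*P)/(6 + P) = 2*P/(6 + P))
K(z, A) = 3 - z (K(z, A) = 2 + (1 - z) = 3 - z)
s = -4 (s = -10*4/(6 + 4) = -10*4/10 = -5*⅘ = -4)
a(R) = -4
a(111) - K(-193, 92) = -4 - (3 - 1*(-193)) = -4 - (3 + 193) = -4 - 1*196 = -4 - 196 = -200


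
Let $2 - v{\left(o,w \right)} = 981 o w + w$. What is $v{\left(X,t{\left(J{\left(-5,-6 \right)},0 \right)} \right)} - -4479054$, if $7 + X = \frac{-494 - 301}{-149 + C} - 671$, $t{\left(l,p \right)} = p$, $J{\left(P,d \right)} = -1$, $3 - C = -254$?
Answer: $4479056$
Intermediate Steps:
$C = 257$ ($C = 3 - -254 = 3 + 254 = 257$)
$X = - \frac{24673}{36}$ ($X = -7 - \left(671 - \frac{-494 - 301}{-149 + 257}\right) = -7 - \left(671 + \frac{795}{108}\right) = -7 - \frac{24421}{36} = - \frac{24673}{36} \approx -685.36$)
$v{\left(o,w \right)} = 2 - w - 981 o w$ ($v{\left(o,w \right)} = 2 - \left(981 o w + w\right) = 2 - \left(w + 981 o w\right) = 2 - w - 981 o w$)
$v{\left(X,t{\left(J{\left(-5,-6 \right)},0 \right)} \right)} - -4479054 = \left(2 - 0 - \left(- \frac{2689357}{4}\right) 0\right) - -4479054 = \left(2 + 0 + 0\right) + 4479054 = 2 + 4479054 = 4479056$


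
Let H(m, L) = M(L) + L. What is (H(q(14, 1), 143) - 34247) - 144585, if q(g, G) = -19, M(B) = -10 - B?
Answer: -178842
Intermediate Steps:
H(m, L) = -10 (H(m, L) = (-10 - L) + L = -10)
(H(q(14, 1), 143) - 34247) - 144585 = (-10 - 34247) - 144585 = -34257 - 144585 = -178842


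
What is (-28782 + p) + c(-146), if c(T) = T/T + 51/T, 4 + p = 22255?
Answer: -953431/146 ≈ -6530.4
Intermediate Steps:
p = 22251 (p = -4 + 22255 = 22251)
c(T) = 1 + 51/T
(-28782 + p) + c(-146) = (-28782 + 22251) + (51 - 146)/(-146) = -6531 - 1/146*(-95) = -6531 + 95/146 = -953431/146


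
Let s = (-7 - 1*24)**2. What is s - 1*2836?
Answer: -1875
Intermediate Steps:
s = 961 (s = (-7 - 24)**2 = (-31)**2 = 961)
s - 1*2836 = 961 - 1*2836 = 961 - 2836 = -1875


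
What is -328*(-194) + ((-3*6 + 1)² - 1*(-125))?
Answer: 64046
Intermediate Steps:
-328*(-194) + ((-3*6 + 1)² - 1*(-125)) = 63632 + ((-18 + 1)² + 125) = 63632 + ((-17)² + 125) = 63632 + (289 + 125) = 63632 + 414 = 64046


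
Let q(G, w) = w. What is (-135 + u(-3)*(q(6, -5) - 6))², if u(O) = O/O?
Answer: 21316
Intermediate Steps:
u(O) = 1
(-135 + u(-3)*(q(6, -5) - 6))² = (-135 + 1*(-5 - 6))² = (-135 + 1*(-11))² = (-135 - 11)² = (-146)² = 21316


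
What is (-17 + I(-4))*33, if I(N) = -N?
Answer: -429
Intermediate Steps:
(-17 + I(-4))*33 = (-17 - 1*(-4))*33 = (-17 + 4)*33 = -13*33 = -429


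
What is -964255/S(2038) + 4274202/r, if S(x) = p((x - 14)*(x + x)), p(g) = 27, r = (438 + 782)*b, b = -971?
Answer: -571195580777/15992370 ≈ -35717.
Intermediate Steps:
r = -1184620 (r = (438 + 782)*(-971) = 1220*(-971) = -1184620)
S(x) = 27
-964255/S(2038) + 4274202/r = -964255/27 + 4274202/(-1184620) = -964255*1/27 + 4274202*(-1/1184620) = -964255/27 - 2137101/592310 = -571195580777/15992370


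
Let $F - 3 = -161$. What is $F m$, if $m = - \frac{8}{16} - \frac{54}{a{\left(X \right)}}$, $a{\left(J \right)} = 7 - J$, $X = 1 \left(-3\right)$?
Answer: $\frac{4661}{5} \approx 932.2$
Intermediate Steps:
$X = -3$
$F = -158$ ($F = 3 - 161 = -158$)
$m = - \frac{59}{10}$ ($m = - \frac{8}{16} - \frac{54}{7 - -3} = \left(-8\right) \frac{1}{16} - \frac{54}{7 + 3} = - \frac{1}{2} - \frac{54}{10} = - \frac{1}{2} - \frac{27}{5} = - \frac{59}{10} \approx -5.9$)
$F m = \left(-158\right) \left(- \frac{59}{10}\right) = \frac{4661}{5}$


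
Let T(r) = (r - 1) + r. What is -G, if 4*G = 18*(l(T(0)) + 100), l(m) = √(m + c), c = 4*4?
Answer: -450 - 9*√15/2 ≈ -467.43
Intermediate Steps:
T(r) = -1 + 2*r (T(r) = (-1 + r) + r = -1 + 2*r)
c = 16
l(m) = √(16 + m) (l(m) = √(m + 16) = √(16 + m))
G = 450 + 9*√15/2 (G = (18*(√(16 + (-1 + 2*0)) + 100))/4 = (18*(√(16 + (-1 + 0)) + 100))/4 = (18*(√(16 - 1) + 100))/4 = (18*(√15 + 100))/4 = (18*(100 + √15))/4 = (1800 + 18*√15)/4 = 450 + 9*√15/2 ≈ 467.43)
-G = -(450 + 9*√15/2) = -450 - 9*√15/2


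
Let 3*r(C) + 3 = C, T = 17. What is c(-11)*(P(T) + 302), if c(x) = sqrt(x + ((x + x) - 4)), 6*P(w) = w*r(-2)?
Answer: 5351*I*sqrt(37)/18 ≈ 1808.3*I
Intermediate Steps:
r(C) = -1 + C/3
P(w) = -5*w/18 (P(w) = (w*(-1 + (1/3)*(-2)))/6 = (w*(-1 - 2/3))/6 = (w*(-5/3))/6 = (-5*w/3)/6 = -5*w/18)
c(x) = sqrt(-4 + 3*x) (c(x) = sqrt(x + (2*x - 4)) = sqrt(x + (-4 + 2*x)) = sqrt(-4 + 3*x))
c(-11)*(P(T) + 302) = sqrt(-4 + 3*(-11))*(-5/18*17 + 302) = sqrt(-4 - 33)*(-85/18 + 302) = sqrt(-37)*(5351/18) = (I*sqrt(37))*(5351/18) = 5351*I*sqrt(37)/18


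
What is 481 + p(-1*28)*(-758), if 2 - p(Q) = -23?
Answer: -18469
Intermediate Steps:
p(Q) = 25 (p(Q) = 2 - 1*(-23) = 2 + 23 = 25)
481 + p(-1*28)*(-758) = 481 + 25*(-758) = 481 - 18950 = -18469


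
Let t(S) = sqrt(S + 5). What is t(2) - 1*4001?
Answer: -4001 + sqrt(7) ≈ -3998.4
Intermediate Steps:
t(S) = sqrt(5 + S)
t(2) - 1*4001 = sqrt(5 + 2) - 1*4001 = sqrt(7) - 4001 = -4001 + sqrt(7)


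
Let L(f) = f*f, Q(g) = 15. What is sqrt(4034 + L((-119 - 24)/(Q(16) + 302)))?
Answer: 15*sqrt(1801747)/317 ≈ 63.515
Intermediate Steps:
L(f) = f**2
sqrt(4034 + L((-119 - 24)/(Q(16) + 302))) = sqrt(4034 + ((-119 - 24)/(15 + 302))**2) = sqrt(4034 + (-143/317)**2) = sqrt(4034 + 20449/100489) = sqrt(405393075/100489) = 15*sqrt(1801747)/317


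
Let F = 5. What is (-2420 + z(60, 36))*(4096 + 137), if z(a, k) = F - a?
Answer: -10476675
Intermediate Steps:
z(a, k) = 5 - a
(-2420 + z(60, 36))*(4096 + 137) = (-2420 + (5 - 1*60))*(4096 + 137) = (-2420 + (5 - 60))*4233 = (-2420 - 55)*4233 = -2475*4233 = -10476675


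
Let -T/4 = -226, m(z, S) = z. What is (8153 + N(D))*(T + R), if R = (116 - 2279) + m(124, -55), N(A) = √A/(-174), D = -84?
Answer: -9253655 + 1135*I*√21/87 ≈ -9.2536e+6 + 59.784*I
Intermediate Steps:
N(A) = -√A/174
T = 904 (T = -4*(-226) = 904)
R = -2039 (R = (116 - 2279) + 124 = -2163 + 124 = -2039)
(8153 + N(D))*(T + R) = (8153 - I*√21/87)*(904 - 2039) = (8153 - I*√21/87)*(-1135) = -9253655 + 1135*I*√21/87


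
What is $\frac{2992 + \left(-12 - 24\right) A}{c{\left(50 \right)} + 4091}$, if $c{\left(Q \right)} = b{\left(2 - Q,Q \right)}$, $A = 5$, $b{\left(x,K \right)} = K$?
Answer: $\frac{2812}{4141} \approx 0.67906$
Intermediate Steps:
$c{\left(Q \right)} = Q$
$\frac{2992 + \left(-12 - 24\right) A}{c{\left(50 \right)} + 4091} = \frac{2992 + \left(-12 - 24\right) 5}{50 + 4091} = \frac{2992 - 180}{4141} = \left(2992 - 180\right) \frac{1}{4141} = 2812 \cdot \frac{1}{4141} = \frac{2812}{4141}$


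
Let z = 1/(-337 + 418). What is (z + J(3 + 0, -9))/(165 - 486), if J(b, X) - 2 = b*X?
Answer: 2024/26001 ≈ 0.077843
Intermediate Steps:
J(b, X) = 2 + X*b (J(b, X) = 2 + b*X = 2 + X*b)
z = 1/81 ≈ 0.012346
(z + J(3 + 0, -9))/(165 - 486) = (1/81 + (2 - 9*(3 + 0)))/(165 - 486) = (1/81 + (2 - 9*3))/(-321) = (1/81 + (2 - 27))*(-1/321) = (1/81 - 25)*(-1/321) = -2024/81*(-1/321) = 2024/26001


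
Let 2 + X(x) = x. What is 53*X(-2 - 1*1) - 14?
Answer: -279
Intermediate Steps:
X(x) = -2 + x
53*X(-2 - 1*1) - 14 = 53*(-2 + (-2 - 1*1)) - 14 = 53*(-2 + (-2 - 1)) - 14 = 53*(-2 - 3) - 14 = 53*(-5) - 14 = -265 - 14 = -279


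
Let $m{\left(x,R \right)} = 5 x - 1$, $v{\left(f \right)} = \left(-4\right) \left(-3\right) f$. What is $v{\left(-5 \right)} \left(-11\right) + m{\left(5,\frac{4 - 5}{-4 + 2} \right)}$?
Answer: $684$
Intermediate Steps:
$v{\left(f \right)} = 12 f$
$m{\left(x,R \right)} = -1 + 5 x$
$v{\left(-5 \right)} \left(-11\right) + m{\left(5,\frac{4 - 5}{-4 + 2} \right)} = 12 \left(-5\right) \left(-11\right) + \left(-1 + 5 \cdot 5\right) = \left(-60\right) \left(-11\right) + \left(-1 + 25\right) = 660 + 24 = 684$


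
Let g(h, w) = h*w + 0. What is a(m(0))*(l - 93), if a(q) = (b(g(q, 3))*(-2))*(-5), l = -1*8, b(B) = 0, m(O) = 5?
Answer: 0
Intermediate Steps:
g(h, w) = h*w
l = -8
a(q) = 0 (a(q) = (0*(-2))*(-5) = 0*(-5) = 0)
a(m(0))*(l - 93) = 0*(-8 - 93) = 0*(-101) = 0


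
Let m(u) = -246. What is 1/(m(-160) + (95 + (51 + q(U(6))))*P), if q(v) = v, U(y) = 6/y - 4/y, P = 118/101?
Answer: -303/22736 ≈ -0.013327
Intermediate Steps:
P = 118/101 (P = 118*(1/101) = 118/101 ≈ 1.1683)
U(y) = 2/y
1/(m(-160) + (95 + (51 + q(U(6))))*P) = 1/(-246 + (95 + (51 + 2/6))*(118/101)) = 1/(-246 + (95 + (51 + 2*(⅙)))*(118/101)) = 1/(-246 + (95 + (51 + ⅓))*(118/101)) = 1/(-246 + (95 + 154/3)*(118/101)) = 1/(-246 + (439/3)*(118/101)) = 1/(-246 + 51802/303) = 1/(-22736/303) = -303/22736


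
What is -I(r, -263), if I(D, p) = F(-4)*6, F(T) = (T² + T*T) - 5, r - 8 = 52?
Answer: -162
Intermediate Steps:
r = 60 (r = 8 + 52 = 60)
F(T) = -5 + 2*T² (F(T) = (T² + T²) - 5 = 2*T² - 5 = -5 + 2*T²)
I(D, p) = 162 (I(D, p) = (-5 + 2*(-4)²)*6 = (-5 + 2*16)*6 = (-5 + 32)*6 = 27*6 = 162)
-I(r, -263) = -1*162 = -162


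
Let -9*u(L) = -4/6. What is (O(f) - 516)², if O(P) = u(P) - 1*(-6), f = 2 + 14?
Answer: 189557824/729 ≈ 2.6002e+5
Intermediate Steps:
u(L) = 2/27 (u(L) = -(-4)/(9*6) = -⅑*(-⅔) = 2/27)
f = 16
O(P) = 164/27 (O(P) = 2/27 - 1*(-6) = 2/27 + 6 = 164/27)
(O(f) - 516)² = (164/27 - 516)² = (-13768/27)² = 189557824/729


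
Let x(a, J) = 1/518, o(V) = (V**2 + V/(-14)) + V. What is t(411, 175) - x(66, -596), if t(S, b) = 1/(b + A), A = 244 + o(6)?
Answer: 201/835016 ≈ 0.00024071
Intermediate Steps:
o(V) = V**2 + 13*V/14 (o(V) = (V**2 - V/14) + V = V**2 + 13*V/14)
x(a, J) = 1/518
A = 1999/7 (A = 244 + (1/14)*6*(13 + 14*6) = 244 + (1/14)*6*(13 + 84) = 244 + (1/14)*6*97 = 244 + 291/7 = 1999/7 ≈ 285.57)
t(S, b) = 1/(1999/7 + b) (t(S, b) = 1/(b + 1999/7) = 1/(1999/7 + b))
t(411, 175) - x(66, -596) = 7/(1999 + 7*175) - 1*1/518 = 7/(1999 + 1225) - 1/518 = 7/3224 - 1/518 = 201/835016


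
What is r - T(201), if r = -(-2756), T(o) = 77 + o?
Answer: 2478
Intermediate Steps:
r = 2756 (r = -2756*(-1) = 2756)
r - T(201) = 2756 - (77 + 201) = 2756 - 1*278 = 2756 - 278 = 2478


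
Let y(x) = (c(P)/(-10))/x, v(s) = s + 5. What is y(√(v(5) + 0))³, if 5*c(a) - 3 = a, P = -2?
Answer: -√10/12500000 ≈ -2.5298e-7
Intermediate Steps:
c(a) = ⅗ + a/5
v(s) = 5 + s
y(x) = -1/(50*x) (y(x) = ((⅗ + (⅕)*(-2))/(-10))/x = ((⅗ - ⅖)*(-⅒))/x = ((⅕)*(-⅒))/x = -1/(50*x))
y(√(v(5) + 0))³ = (-1/(50*√((5 + 5) + 0)))³ = (-1/(50*√(10 + 0)))³ = (-√10/10/50)³ = (-√10/500)³ = -√10/12500000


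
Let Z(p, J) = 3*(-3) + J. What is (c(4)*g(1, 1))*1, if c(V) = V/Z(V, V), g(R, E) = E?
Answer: -4/5 ≈ -0.80000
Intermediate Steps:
Z(p, J) = -9 + J
c(V) = V/(-9 + V)
(c(4)*g(1, 1))*1 = ((4/(-9 + 4))*1)*1 = ((4/(-5))*1)*1 = ((4*(-1/5))*1)*1 = -4/5*1*1 = -4/5*1 = -4/5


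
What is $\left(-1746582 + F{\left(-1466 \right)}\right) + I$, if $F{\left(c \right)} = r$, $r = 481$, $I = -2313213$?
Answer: $-4059314$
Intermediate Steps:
$F{\left(c \right)} = 481$
$\left(-1746582 + F{\left(-1466 \right)}\right) + I = \left(-1746582 + 481\right) - 2313213 = -1746101 - 2313213 = -4059314$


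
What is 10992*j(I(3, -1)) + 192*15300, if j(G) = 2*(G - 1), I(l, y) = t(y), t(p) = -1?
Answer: 2893632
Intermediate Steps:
I(l, y) = -1
j(G) = -2 + 2*G (j(G) = 2*(-1 + G) = -2 + 2*G)
10992*j(I(3, -1)) + 192*15300 = 10992*(-2 + 2*(-1)) + 192*15300 = 10992*(-2 - 2) + 2937600 = 10992*(-4) + 2937600 = -43968 + 2937600 = 2893632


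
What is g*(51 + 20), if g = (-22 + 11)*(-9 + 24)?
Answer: -11715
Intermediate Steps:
g = -165 (g = -11*15 = -165)
g*(51 + 20) = -165*(51 + 20) = -165*71 = -11715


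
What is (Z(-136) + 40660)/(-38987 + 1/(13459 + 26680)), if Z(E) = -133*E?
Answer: -589521493/391224798 ≈ -1.5069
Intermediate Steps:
(Z(-136) + 40660)/(-38987 + 1/(13459 + 26680)) = (-133*(-136) + 40660)/(-38987 + 1/(13459 + 26680)) = (18088 + 40660)/(-38987 + 1/40139) = 58748/(-38987 + 1/40139) = 58748/(-1564899192/40139) = 58748*(-40139/1564899192) = -589521493/391224798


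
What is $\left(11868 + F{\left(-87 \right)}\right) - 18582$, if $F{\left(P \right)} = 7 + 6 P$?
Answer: $-7229$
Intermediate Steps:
$\left(11868 + F{\left(-87 \right)}\right) - 18582 = \left(11868 + \left(7 + 6 \left(-87\right)\right)\right) - 18582 = \left(11868 + \left(7 - 522\right)\right) - 18582 = \left(11868 - 515\right) - 18582 = 11353 - 18582 = -7229$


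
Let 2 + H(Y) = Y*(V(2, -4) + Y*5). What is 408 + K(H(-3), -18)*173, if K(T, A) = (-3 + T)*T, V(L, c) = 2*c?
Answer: 742232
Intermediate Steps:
H(Y) = -2 + Y*(-8 + 5*Y) (H(Y) = -2 + Y*(2*(-4) + Y*5) = -2 + Y*(-8 + 5*Y))
K(T, A) = T*(-3 + T)
408 + K(H(-3), -18)*173 = 408 + ((-2 - 8*(-3) + 5*(-3)²)*(-3 + (-2 - 8*(-3) + 5*(-3)²)))*173 = 408 + ((-2 + 24 + 5*9)*(-3 + (-2 + 24 + 5*9)))*173 = 408 + ((-2 + 24 + 45)*(-3 + (-2 + 24 + 45)))*173 = 408 + (67*(-3 + 67))*173 = 408 + (67*64)*173 = 408 + 4288*173 = 408 + 741824 = 742232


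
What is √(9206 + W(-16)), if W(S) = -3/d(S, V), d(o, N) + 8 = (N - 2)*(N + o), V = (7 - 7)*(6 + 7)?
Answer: 21*√334/4 ≈ 95.947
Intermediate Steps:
V = 0 (V = 0*13 = 0)
d(o, N) = -8 + (-2 + N)*(N + o) (d(o, N) = -8 + (N - 2)*(N + o) = -8 + (-2 + N)*(N + o))
W(S) = -3/(-8 - 2*S) (W(S) = -3/(-8 + 0² - 2*0 - 2*S + 0*S) = -3/(-8 + 0 + 0 - 2*S + 0) = -3/(-8 - 2*S))
√(9206 + W(-16)) = √(9206 + 3/(2*(4 - 16))) = √(9206 + (3/2)/(-12)) = √(9206 + (3/2)*(-1/12)) = √(9206 - ⅛) = √(73647/8) = 21*√334/4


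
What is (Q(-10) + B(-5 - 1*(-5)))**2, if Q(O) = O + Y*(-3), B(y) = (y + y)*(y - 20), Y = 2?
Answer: 256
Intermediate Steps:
B(y) = 2*y*(-20 + y) (B(y) = (2*y)*(-20 + y) = 2*y*(-20 + y))
Q(O) = -6 + O (Q(O) = O + 2*(-3) = O - 6 = -6 + O)
(Q(-10) + B(-5 - 1*(-5)))**2 = ((-6 - 10) + 2*(-5 - 1*(-5))*(-20 + (-5 - 1*(-5))))**2 = (-16 + 2*(-5 + 5)*(-20 + (-5 + 5)))**2 = (-16 + 2*0*(-20 + 0))**2 = (-16 + 2*0*(-20))**2 = (-16 + 0)**2 = (-16)**2 = 256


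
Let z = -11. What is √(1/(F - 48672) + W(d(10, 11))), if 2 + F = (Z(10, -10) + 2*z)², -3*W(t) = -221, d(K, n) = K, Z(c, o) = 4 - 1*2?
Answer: √1545040892922/144822 ≈ 8.5829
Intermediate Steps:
Z(c, o) = 2 (Z(c, o) = 4 - 2 = 2)
W(t) = 221/3 (W(t) = -⅓*(-221) = 221/3)
F = 398 (F = -2 + (2 + 2*(-11))² = -2 + (2 - 22)² = -2 + (-20)² = -2 + 400 = 398)
√(1/(F - 48672) + W(d(10, 11))) = √(1/(398 - 48672) + 221/3) = √(1/(-48274) + 221/3) = √(-1/48274 + 221/3) = √(10668551/144822) = √1545040892922/144822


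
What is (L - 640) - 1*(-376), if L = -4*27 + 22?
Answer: -350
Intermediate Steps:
L = -86 (L = -108 + 22 = -86)
(L - 640) - 1*(-376) = (-86 - 640) - 1*(-376) = -726 + 376 = -350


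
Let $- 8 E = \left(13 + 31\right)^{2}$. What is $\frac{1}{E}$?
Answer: $- \frac{1}{242} \approx -0.0041322$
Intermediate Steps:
$E = -242$ ($E = - \frac{\left(13 + 31\right)^{2}}{8} = - \frac{44^{2}}{8} = \left(- \frac{1}{8}\right) 1936 = -242$)
$\frac{1}{E} = \frac{1}{-242} = - \frac{1}{242}$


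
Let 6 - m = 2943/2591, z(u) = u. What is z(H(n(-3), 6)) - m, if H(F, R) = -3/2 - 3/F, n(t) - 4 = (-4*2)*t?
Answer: -469479/72548 ≈ -6.4713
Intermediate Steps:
n(t) = 4 - 8*t (n(t) = 4 + (-4*2)*t = 4 - 8*t)
H(F, R) = -3/2 - 3/F (H(F, R) = -3*1/2 - 3/F = -3/2 - 3/F)
m = 12603/2591 (m = 6 - 2943/2591 = 12603/2591 ≈ 4.8641)
z(H(n(-3), 6)) - m = (-3/2 - 3/(4 - 8*(-3))) - 1*12603/2591 = (-3/2 - 3/(4 + 24)) - 12603/2591 = (-3/2 - 3/28) - 12603/2591 = -45/28 - 12603/2591 = -469479/72548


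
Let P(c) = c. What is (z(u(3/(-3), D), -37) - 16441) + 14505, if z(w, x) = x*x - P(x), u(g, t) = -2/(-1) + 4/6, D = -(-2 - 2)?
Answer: -530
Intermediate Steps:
D = 4 (D = -1*(-4) = 4)
u(g, t) = 8/3 (u(g, t) = -2*(-1) + 4*(1/6) = 2 + 2/3 = 8/3)
z(w, x) = x**2 - x (z(w, x) = x*x - x = x**2 - x)
(z(u(3/(-3), D), -37) - 16441) + 14505 = (-37*(-1 - 37) - 16441) + 14505 = (-37*(-38) - 16441) + 14505 = (1406 - 16441) + 14505 = -15035 + 14505 = -530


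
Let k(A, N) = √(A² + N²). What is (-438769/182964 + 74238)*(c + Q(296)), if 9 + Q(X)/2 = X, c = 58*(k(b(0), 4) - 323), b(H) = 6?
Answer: -61664289690020/45741 + 393890837227*√13/45741 ≈ -1.3171e+9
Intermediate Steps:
c = -18734 + 116*√13 (c = 58*(√(6² + 4²) - 323) = 58*(√(36 + 16) - 323) = 58*(√52 - 323) = 58*(2*√13 - 323) = 58*(-323 + 2*√13) = -18734 + 116*√13 ≈ -18316.)
Q(X) = -18 + 2*X
(-438769/182964 + 74238)*(c + Q(296)) = (-438769/182964 + 74238)*((-18734 + 116*√13) + (-18 + 2*296)) = (-438769*1/182964 + 74238)*((-18734 + 116*√13) + (-18 + 592)) = (-438769/182964 + 74238)*((-18734 + 116*√13) + 574) = 13582442663*(-18160 + 116*√13)/182964 = -61664289690020/45741 + 393890837227*√13/45741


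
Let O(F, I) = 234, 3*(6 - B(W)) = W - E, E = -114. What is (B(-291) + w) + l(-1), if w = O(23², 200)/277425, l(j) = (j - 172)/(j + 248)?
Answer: 489569072/7613775 ≈ 64.300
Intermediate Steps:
B(W) = -32 - W/3 (B(W) = 6 - (W - 1*(-114))/3 = 6 - (W + 114)/3 = 6 - (114 + W)/3 = 6 + (-38 - W/3) = -32 - W/3)
l(j) = (-172 + j)/(248 + j)
w = 26/30825 (w = 234/277425 = 234*(1/277425) = 26/30825 ≈ 0.00084347)
(B(-291) + w) + l(-1) = ((-32 - ⅓*(-291)) + 26/30825) + (-172 - 1)/(248 - 1) = ((-32 + 97) + 26/30825) - 173/247 = (65 + 26/30825) + (1/247)*(-173) = 2003651/30825 - 173/247 = 489569072/7613775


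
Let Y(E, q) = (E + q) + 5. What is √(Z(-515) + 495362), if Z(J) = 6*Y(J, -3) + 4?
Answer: 16*√1923 ≈ 701.63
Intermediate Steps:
Y(E, q) = 5 + E + q
Z(J) = 16 + 6*J (Z(J) = 6*(5 + J - 3) + 4 = 6*(2 + J) + 4 = (12 + 6*J) + 4 = 16 + 6*J)
√(Z(-515) + 495362) = √((16 + 6*(-515)) + 495362) = √((16 - 3090) + 495362) = √(-3074 + 495362) = √492288 = 16*√1923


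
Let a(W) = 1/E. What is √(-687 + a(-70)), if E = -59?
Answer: I*√2391506/59 ≈ 26.211*I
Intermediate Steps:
a(W) = -1/59 (a(W) = 1/(-59) = -1/59)
√(-687 + a(-70)) = √(-687 - 1/59) = √(-40534/59) = I*√2391506/59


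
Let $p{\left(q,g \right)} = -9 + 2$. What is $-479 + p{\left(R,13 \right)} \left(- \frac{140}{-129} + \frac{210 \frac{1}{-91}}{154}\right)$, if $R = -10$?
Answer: $- \frac{8974318}{18447} \approx -486.49$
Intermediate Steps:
$p{\left(q,g \right)} = -7$
$-479 + p{\left(R,13 \right)} \left(- \frac{140}{-129} + \frac{210 \frac{1}{-91}}{154}\right) = -479 - 7 \left(- \frac{140}{-129} + \frac{210 \frac{1}{-91}}{154}\right) = -479 - 7 \left(\left(-140\right) \left(- \frac{1}{129}\right) + 210 \left(- \frac{1}{91}\right) \frac{1}{154}\right) = -479 - 7 \left(\frac{140}{129} - \frac{15}{1001}\right) = -479 - \frac{138205}{18447} = - \frac{8974318}{18447}$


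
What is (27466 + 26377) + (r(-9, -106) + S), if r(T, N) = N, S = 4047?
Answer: 57784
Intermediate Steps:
(27466 + 26377) + (r(-9, -106) + S) = (27466 + 26377) + (-106 + 4047) = 53843 + 3941 = 57784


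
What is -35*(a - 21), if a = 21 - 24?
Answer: 840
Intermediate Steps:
a = -3
-35*(a - 21) = -35*(-3 - 21) = -35*(-24) = 840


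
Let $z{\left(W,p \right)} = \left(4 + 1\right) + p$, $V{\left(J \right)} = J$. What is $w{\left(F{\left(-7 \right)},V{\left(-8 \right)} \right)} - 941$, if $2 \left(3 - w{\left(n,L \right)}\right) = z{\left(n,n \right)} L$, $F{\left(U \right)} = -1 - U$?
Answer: $-894$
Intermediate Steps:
$z{\left(W,p \right)} = 5 + p$
$w{\left(n,L \right)} = 3 - \frac{L \left(5 + n\right)}{2}$ ($w{\left(n,L \right)} = 3 - \frac{\left(5 + n\right) L}{2} = 3 - \frac{L \left(5 + n\right)}{2}$)
$w{\left(F{\left(-7 \right)},V{\left(-8 \right)} \right)} - 941 = \left(3 - - 4 \left(5 - -6\right)\right) - 941 = \left(3 - - 4 \left(5 + \left(-1 + 7\right)\right)\right) - 941 = \left(3 - - 4 \left(5 + 6\right)\right) - 941 = \left(3 - \left(-4\right) 11\right) - 941 = \left(3 + 44\right) - 941 = 47 - 941 = -894$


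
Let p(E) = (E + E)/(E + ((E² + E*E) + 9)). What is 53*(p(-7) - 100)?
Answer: -265371/50 ≈ -5307.4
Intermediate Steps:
p(E) = 2*E/(9 + E + 2*E²) (p(E) = (2*E)/(E + ((E² + E²) + 9)) = (2*E)/(E + (2*E² + 9)) = (2*E)/(E + (9 + 2*E²)) = (2*E)/(9 + E + 2*E²) = 2*E/(9 + E + 2*E²))
53*(p(-7) - 100) = 53*(2*(-7)/(9 - 7 + 2*(-7)²) - 100) = 53*(2*(-7)/(9 - 7 + 2*49) - 100) = 53*(2*(-7)/(9 - 7 + 98) - 100) = 53*(2*(-7)/100 - 100) = 53*(2*(-7)*(1/100) - 100) = 53*(-7/50 - 100) = 53*(-5007/50) = -265371/50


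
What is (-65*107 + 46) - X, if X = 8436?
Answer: -15345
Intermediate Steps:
(-65*107 + 46) - X = (-65*107 + 46) - 1*8436 = (-6955 + 46) - 8436 = -6909 - 8436 = -15345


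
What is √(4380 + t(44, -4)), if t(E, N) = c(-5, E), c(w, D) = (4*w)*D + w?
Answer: √3495 ≈ 59.119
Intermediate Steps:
c(w, D) = w + 4*D*w (c(w, D) = 4*D*w + w = w + 4*D*w)
t(E, N) = -5 - 20*E (t(E, N) = -5*(1 + 4*E) = -5 - 20*E)
√(4380 + t(44, -4)) = √(4380 + (-5 - 20*44)) = √(4380 + (-5 - 880)) = √(4380 - 885) = √3495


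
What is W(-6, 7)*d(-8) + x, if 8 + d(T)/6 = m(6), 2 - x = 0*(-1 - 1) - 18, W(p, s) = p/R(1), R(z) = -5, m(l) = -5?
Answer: -368/5 ≈ -73.600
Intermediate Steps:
W(p, s) = -p/5 (W(p, s) = p/(-5) = p*(-⅕) = -p/5)
x = 20 (x = 2 - (0*(-1 - 1) - 18) = 2 - (0*(-2) - 18) = 2 - (0 - 18) = 2 - 1*(-18) = 2 + 18 = 20)
d(T) = -78 (d(T) = -48 + 6*(-5) = -48 - 30 = -78)
W(-6, 7)*d(-8) + x = -⅕*(-6)*(-78) + 20 = (6/5)*(-78) + 20 = -468/5 + 20 = -368/5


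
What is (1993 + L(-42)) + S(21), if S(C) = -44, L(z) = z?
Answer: 1907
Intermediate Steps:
(1993 + L(-42)) + S(21) = (1993 - 42) - 44 = 1951 - 44 = 1907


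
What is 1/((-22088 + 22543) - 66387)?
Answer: -1/65932 ≈ -1.5167e-5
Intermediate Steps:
1/((-22088 + 22543) - 66387) = 1/(455 - 66387) = 1/(-65932) = -1/65932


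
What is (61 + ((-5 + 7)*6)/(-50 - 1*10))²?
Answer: 92416/25 ≈ 3696.6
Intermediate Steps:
(61 + ((-5 + 7)*6)/(-50 - 1*10))² = (61 + (2*6)/(-50 - 10))² = (61 + 12/(-60))² = (61 + 12*(-1/60))² = (61 - ⅕)² = (304/5)² = 92416/25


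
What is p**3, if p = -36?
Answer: -46656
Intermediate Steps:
p**3 = (-36)**3 = -46656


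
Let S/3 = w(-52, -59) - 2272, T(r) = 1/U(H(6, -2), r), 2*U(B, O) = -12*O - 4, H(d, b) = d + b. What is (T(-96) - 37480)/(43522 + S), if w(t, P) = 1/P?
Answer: -1269297621/1243083674 ≈ -1.0211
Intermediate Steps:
H(d, b) = b + d
U(B, O) = -2 - 6*O (U(B, O) = (-12*O - 4)/2 = (-4 - 12*O)/2 = -2 - 6*O)
T(r) = 1/(-2 - 6*r)
S = -402147/59 (S = 3*(1/(-59) - 2272) = 3*(-1/59 - 2272) = 3*(-134049/59) = -402147/59 ≈ -6816.0)
(T(-96) - 37480)/(43522 + S) = (-1/(2 + 6*(-96)) - 37480)/(43522 - 402147/59) = (-1/(2 - 576) - 37480)/(2165651/59) = (-1/(-574) - 37480)*(59/2165651) = (-1*(-1/574) - 37480)*(59/2165651) = (1/574 - 37480)*(59/2165651) = -21513519/574*59/2165651 = -1269297621/1243083674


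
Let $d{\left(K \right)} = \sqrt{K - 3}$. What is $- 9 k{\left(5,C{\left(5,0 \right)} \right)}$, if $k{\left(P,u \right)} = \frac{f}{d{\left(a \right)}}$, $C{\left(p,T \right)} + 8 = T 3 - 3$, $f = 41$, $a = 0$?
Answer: $123 i \sqrt{3} \approx 213.04 i$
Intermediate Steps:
$d{\left(K \right)} = \sqrt{-3 + K}$
$C{\left(p,T \right)} = -11 + 3 T$ ($C{\left(p,T \right)} = -8 + \left(T 3 - 3\right) = -8 + \left(3 T - 3\right) = -8 + \left(-3 + 3 T\right) = -11 + 3 T$)
$k{\left(P,u \right)} = - \frac{41 i \sqrt{3}}{3}$ ($k{\left(P,u \right)} = \frac{41}{\sqrt{-3 + 0}} = \frac{41}{\sqrt{-3}} = \frac{41}{i \sqrt{3}} = 41 \left(- \frac{i \sqrt{3}}{3}\right) = - \frac{41 i \sqrt{3}}{3}$)
$- 9 k{\left(5,C{\left(5,0 \right)} \right)} = - 9 \left(- \frac{41 i \sqrt{3}}{3}\right) = 123 i \sqrt{3}$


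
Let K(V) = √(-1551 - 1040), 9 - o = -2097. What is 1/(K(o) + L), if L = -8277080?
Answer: -8277080/68510053328991 - I*√2591/68510053328991 ≈ -1.2082e-7 - 7.4298e-13*I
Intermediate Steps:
o = 2106 (o = 9 - 1*(-2097) = 9 + 2097 = 2106)
K(V) = I*√2591 (K(V) = √(-2591) = I*√2591)
1/(K(o) + L) = 1/(I*√2591 - 8277080) = 1/(-8277080 + I*√2591)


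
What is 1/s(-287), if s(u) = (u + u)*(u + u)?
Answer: 1/329476 ≈ 3.0351e-6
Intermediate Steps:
s(u) = 4*u² (s(u) = (2*u)*(2*u) = 4*u²)
1/s(-287) = 1/(4*(-287)²) = 1/(4*82369) = 1/329476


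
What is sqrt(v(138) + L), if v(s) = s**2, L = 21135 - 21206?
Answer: sqrt(18973) ≈ 137.74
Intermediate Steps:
L = -71
sqrt(v(138) + L) = sqrt(138**2 - 71) = sqrt(19044 - 71) = sqrt(18973)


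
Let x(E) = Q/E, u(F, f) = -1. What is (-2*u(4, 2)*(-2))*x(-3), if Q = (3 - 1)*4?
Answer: 32/3 ≈ 10.667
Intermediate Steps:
Q = 8 (Q = 2*4 = 8)
x(E) = 8/E
(-2*u(4, 2)*(-2))*x(-3) = (-(-2)*(-2))*(8/(-3)) = (-2*2)*(8*(-⅓)) = -4*(-8/3) = 32/3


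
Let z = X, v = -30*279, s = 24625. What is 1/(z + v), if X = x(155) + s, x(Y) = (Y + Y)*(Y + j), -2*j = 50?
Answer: 1/56555 ≈ 1.7682e-5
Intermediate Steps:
j = -25 (j = -½*50 = -25)
x(Y) = 2*Y*(-25 + Y) (x(Y) = (Y + Y)*(Y - 25) = (2*Y)*(-25 + Y) = 2*Y*(-25 + Y))
v = -8370
X = 64925 (X = 2*155*(-25 + 155) + 24625 = 2*155*130 + 24625 = 40300 + 24625 = 64925)
z = 64925
1/(z + v) = 1/(64925 - 8370) = 1/56555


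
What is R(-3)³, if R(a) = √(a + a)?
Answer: -6*I*√6 ≈ -14.697*I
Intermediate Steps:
R(a) = √2*√a (R(a) = √(2*a) = √2*√a)
R(-3)³ = (√2*√(-3))³ = (√2*(I*√3))³ = (I*√6)³ = -6*I*√6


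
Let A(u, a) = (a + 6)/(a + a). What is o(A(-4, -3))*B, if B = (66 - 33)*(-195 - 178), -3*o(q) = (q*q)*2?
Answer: 4103/2 ≈ 2051.5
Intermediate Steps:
A(u, a) = (6 + a)/(2*a) (A(u, a) = (6 + a)/((2*a)) = (6 + a)*(1/(2*a)) = (6 + a)/(2*a))
o(q) = -2*q**2/3 (o(q) = -q*q*2/3 = -q**2*2/3 = -2*q**2/3)
B = -12309 (B = 33*(-373) = -12309)
o(A(-4, -3))*B = -2*(6 - 3)**2/36/3*(-12309) = -2*((1/2)*(-1/3)*3)**2/3*(-12309) = -2*(-1/2)**2/3*(-12309) = -2/3*1/4*(-12309) = -1/6*(-12309) = 4103/2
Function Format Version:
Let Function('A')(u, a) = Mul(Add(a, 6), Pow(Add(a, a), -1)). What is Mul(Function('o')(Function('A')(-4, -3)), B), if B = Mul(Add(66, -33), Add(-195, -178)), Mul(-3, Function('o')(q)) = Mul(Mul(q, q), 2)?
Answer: Rational(4103, 2) ≈ 2051.5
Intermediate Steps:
Function('A')(u, a) = Mul(Rational(1, 2), Pow(a, -1), Add(6, a)) (Function('A')(u, a) = Mul(Add(6, a), Pow(Mul(2, a), -1)) = Mul(Add(6, a), Mul(Rational(1, 2), Pow(a, -1))) = Mul(Rational(1, 2), Pow(a, -1), Add(6, a)))
Function('o')(q) = Mul(Rational(-2, 3), Pow(q, 2)) (Function('o')(q) = Mul(Rational(-1, 3), Mul(Mul(q, q), 2)) = Mul(Rational(-1, 3), Mul(Pow(q, 2), 2)) = Mul(Rational(-1, 3), Mul(2, Pow(q, 2))) = Mul(Rational(-2, 3), Pow(q, 2)))
B = -12309 (B = Mul(33, -373) = -12309)
Mul(Function('o')(Function('A')(-4, -3)), B) = Mul(Mul(Rational(-2, 3), Pow(Mul(Rational(1, 2), Pow(-3, -1), Add(6, -3)), 2)), -12309) = Mul(Mul(Rational(-2, 3), Pow(Mul(Rational(1, 2), Rational(-1, 3), 3), 2)), -12309) = Mul(Mul(Rational(-2, 3), Pow(Rational(-1, 2), 2)), -12309) = Mul(Mul(Rational(-2, 3), Rational(1, 4)), -12309) = Mul(Rational(-1, 6), -12309) = Rational(4103, 2)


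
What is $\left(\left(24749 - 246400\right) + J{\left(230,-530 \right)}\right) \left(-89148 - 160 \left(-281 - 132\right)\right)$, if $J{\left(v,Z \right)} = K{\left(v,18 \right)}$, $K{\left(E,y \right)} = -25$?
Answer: $5113621968$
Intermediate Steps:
$J{\left(v,Z \right)} = -25$
$\left(\left(24749 - 246400\right) + J{\left(230,-530 \right)}\right) \left(-89148 - 160 \left(-281 - 132\right)\right) = \left(\left(24749 - 246400\right) - 25\right) \left(-89148 - 160 \left(-281 - 132\right)\right) = \left(\left(24749 - 246400\right) - 25\right) \left(-89148 - -66080\right) = \left(-221651 - 25\right) \left(-89148 + 66080\right) = \left(-221676\right) \left(-23068\right) = 5113621968$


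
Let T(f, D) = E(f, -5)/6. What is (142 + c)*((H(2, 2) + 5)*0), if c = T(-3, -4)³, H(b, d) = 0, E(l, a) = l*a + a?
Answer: 0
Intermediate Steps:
E(l, a) = a + a*l (E(l, a) = a*l + a = a + a*l)
T(f, D) = -⅚ - 5*f/6 (T(f, D) = -5*(1 + f)/6 = (-5 - 5*f)*(⅙) = -⅚ - 5*f/6)
c = 125/27 (c = (-⅚ - ⅚*(-3))³ = (-⅚ + 5/2)³ = (5/3)³ = 125/27 ≈ 4.6296)
(142 + c)*((H(2, 2) + 5)*0) = (142 + 125/27)*((0 + 5)*0) = 3959*(5*0)/27 = (3959/27)*0 = 0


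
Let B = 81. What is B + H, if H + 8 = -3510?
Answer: -3437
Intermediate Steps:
H = -3518 (H = -8 - 3510 = -3518)
B + H = 81 - 3518 = -3437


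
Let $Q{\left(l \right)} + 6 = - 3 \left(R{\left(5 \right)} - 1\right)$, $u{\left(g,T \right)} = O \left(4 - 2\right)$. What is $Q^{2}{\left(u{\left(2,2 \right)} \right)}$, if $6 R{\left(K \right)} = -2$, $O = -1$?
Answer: $4$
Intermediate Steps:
$u{\left(g,T \right)} = -2$ ($u{\left(g,T \right)} = - (4 - 2) = \left(-1\right) 2 = -2$)
$R{\left(K \right)} = - \frac{1}{3}$ ($R{\left(K \right)} = \frac{1}{6} \left(-2\right) = - \frac{1}{3}$)
$Q{\left(l \right)} = -2$ ($Q{\left(l \right)} = -6 - 3 \left(- \frac{1}{3} - 1\right) = -6 - -4 = -6 + 4 = -2$)
$Q^{2}{\left(u{\left(2,2 \right)} \right)} = \left(-2\right)^{2} = 4$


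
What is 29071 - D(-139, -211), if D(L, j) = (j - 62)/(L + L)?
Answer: 8081465/278 ≈ 29070.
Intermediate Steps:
D(L, j) = (-62 + j)/(2*L) (D(L, j) = (-62 + j)/((2*L)) = (-62 + j)*(1/(2*L)) = (-62 + j)/(2*L))
29071 - D(-139, -211) = 29071 - (-62 - 211)/(2*(-139)) = 29071 - (-1)*(-273)/(2*139) = 29071 - 1*273/278 = 29071 - 273/278 = 8081465/278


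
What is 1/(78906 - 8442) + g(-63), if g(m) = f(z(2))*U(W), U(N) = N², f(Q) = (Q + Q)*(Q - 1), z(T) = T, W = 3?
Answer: 2536705/70464 ≈ 36.000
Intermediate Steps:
f(Q) = 2*Q*(-1 + Q) (f(Q) = (2*Q)*(-1 + Q) = 2*Q*(-1 + Q))
g(m) = 36 (g(m) = (2*2*(-1 + 2))*3² = (2*2*1)*9 = 4*9 = 36)
1/(78906 - 8442) + g(-63) = 1/(78906 - 8442) + 36 = 1/70464 + 36 = 2536705/70464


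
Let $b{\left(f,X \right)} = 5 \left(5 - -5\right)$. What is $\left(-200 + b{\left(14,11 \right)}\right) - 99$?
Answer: $-249$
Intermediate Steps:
$b{\left(f,X \right)} = 50$ ($b{\left(f,X \right)} = 5 \left(5 + 5\right) = 5 \cdot 10 = 50$)
$\left(-200 + b{\left(14,11 \right)}\right) - 99 = \left(-200 + 50\right) - 99 = -150 - 99 = -249$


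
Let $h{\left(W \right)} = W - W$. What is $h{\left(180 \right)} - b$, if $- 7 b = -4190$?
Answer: $- \frac{4190}{7} \approx -598.57$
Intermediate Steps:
$b = \frac{4190}{7}$ ($b = \left(- \frac{1}{7}\right) \left(-4190\right) = \frac{4190}{7} \approx 598.57$)
$h{\left(W \right)} = 0$
$h{\left(180 \right)} - b = 0 - \frac{4190}{7} = - \frac{4190}{7}$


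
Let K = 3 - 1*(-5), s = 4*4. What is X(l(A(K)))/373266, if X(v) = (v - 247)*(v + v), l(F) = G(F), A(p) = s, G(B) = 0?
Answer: 0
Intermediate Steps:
s = 16
K = 8 (K = 3 + 5 = 8)
A(p) = 16
l(F) = 0
X(v) = 2*v*(-247 + v) (X(v) = (-247 + v)*(2*v) = 2*v*(-247 + v))
X(l(A(K)))/373266 = (2*0*(-247 + 0))/373266 = (2*0*(-247))*(1/373266) = 0*(1/373266) = 0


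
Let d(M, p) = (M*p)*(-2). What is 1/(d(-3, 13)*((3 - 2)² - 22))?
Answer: -1/1638 ≈ -0.00061050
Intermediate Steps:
d(M, p) = -2*M*p
1/(d(-3, 13)*((3 - 2)² - 22)) = 1/((-2*(-3)*13)*((3 - 2)² - 22)) = 1/(78*(1² - 22)) = 1/(78*(1 - 22)) = 1/(78*(-21)) = 1/(-1638) = -1/1638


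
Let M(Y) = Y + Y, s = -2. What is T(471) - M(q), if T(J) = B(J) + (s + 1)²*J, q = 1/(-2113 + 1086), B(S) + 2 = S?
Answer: 965382/1027 ≈ 940.00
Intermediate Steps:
B(S) = -2 + S
q = -1/1027 (q = 1/(-1027) = -1/1027 ≈ -0.00097371)
T(J) = -2 + 2*J (T(J) = (-2 + J) + (-2 + 1)²*J = (-2 + J) + (-1)²*J = (-2 + J) + 1*J = (-2 + J) + J = -2 + 2*J)
M(Y) = 2*Y
T(471) - M(q) = (-2 + 2*471) - 2*(-1)/1027 = (-2 + 942) - 1*(-2/1027) = 940 + 2/1027 = 965382/1027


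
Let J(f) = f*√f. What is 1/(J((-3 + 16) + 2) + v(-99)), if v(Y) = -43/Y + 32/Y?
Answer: -9/273374 + 1215*√15/273374 ≈ 0.017180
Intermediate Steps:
v(Y) = -11/Y
J(f) = f^(3/2)
1/(J((-3 + 16) + 2) + v(-99)) = 1/(((-3 + 16) + 2)^(3/2) - 11/(-99)) = 1/((13 + 2)^(3/2) - 11*(-1/99)) = 1/(15^(3/2) + ⅑) = 1/(15*√15 + ⅑) = 1/(⅑ + 15*√15)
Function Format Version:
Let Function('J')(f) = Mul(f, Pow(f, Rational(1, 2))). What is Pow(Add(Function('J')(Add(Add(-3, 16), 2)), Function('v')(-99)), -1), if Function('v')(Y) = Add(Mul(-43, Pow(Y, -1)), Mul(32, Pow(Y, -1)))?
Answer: Add(Rational(-9, 273374), Mul(Rational(1215, 273374), Pow(15, Rational(1, 2)))) ≈ 0.017180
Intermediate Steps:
Function('v')(Y) = Mul(-11, Pow(Y, -1))
Function('J')(f) = Pow(f, Rational(3, 2))
Pow(Add(Function('J')(Add(Add(-3, 16), 2)), Function('v')(-99)), -1) = Pow(Add(Pow(Add(Add(-3, 16), 2), Rational(3, 2)), Mul(-11, Pow(-99, -1))), -1) = Pow(Add(Pow(Add(13, 2), Rational(3, 2)), Mul(-11, Rational(-1, 99))), -1) = Pow(Add(Pow(15, Rational(3, 2)), Rational(1, 9)), -1) = Pow(Add(Mul(15, Pow(15, Rational(1, 2))), Rational(1, 9)), -1) = Pow(Add(Rational(1, 9), Mul(15, Pow(15, Rational(1, 2)))), -1)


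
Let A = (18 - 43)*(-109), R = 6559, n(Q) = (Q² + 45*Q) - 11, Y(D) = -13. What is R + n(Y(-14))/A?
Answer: 17872848/2725 ≈ 6558.8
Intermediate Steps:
n(Q) = -11 + Q² + 45*Q
A = 2725 (A = -25*(-109) = 2725)
R + n(Y(-14))/A = 6559 + (-11 + (-13)² + 45*(-13))/2725 = 6559 + (-11 + 169 - 585)*(1/2725) = 6559 - 427*1/2725 = 6559 - 427/2725 = 17872848/2725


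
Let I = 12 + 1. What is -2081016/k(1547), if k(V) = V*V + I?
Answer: -1040508/1196611 ≈ -0.86955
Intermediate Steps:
I = 13
k(V) = 13 + V² (k(V) = V*V + 13 = V² + 13 = 13 + V²)
-2081016/k(1547) = -2081016/(13 + 1547²) = -2081016/(13 + 2393209) = -2081016/2393222 = -2081016*1/2393222 = -1040508/1196611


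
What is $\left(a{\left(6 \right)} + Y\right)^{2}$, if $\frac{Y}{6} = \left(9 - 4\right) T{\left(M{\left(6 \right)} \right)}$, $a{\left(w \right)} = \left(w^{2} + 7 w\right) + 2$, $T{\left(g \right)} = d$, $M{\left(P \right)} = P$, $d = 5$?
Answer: $52900$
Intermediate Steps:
$T{\left(g \right)} = 5$
$a{\left(w \right)} = 2 + w^{2} + 7 w$
$Y = 150$ ($Y = 6 \left(9 - 4\right) 5 = 6 \cdot 5 \cdot 5 = 6 \cdot 25 = 150$)
$\left(a{\left(6 \right)} + Y\right)^{2} = \left(\left(2 + 6^{2} + 7 \cdot 6\right) + 150\right)^{2} = \left(\left(2 + 36 + 42\right) + 150\right)^{2} = \left(80 + 150\right)^{2} = 230^{2} = 52900$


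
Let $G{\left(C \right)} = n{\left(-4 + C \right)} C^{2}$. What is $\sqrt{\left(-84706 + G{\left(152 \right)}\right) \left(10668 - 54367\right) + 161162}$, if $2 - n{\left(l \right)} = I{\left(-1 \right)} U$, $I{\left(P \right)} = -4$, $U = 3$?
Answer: $76 i \sqrt{1806263} \approx 1.0214 \cdot 10^{5} i$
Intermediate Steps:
$n{\left(l \right)} = 14$ ($n{\left(l \right)} = 2 - \left(-4\right) 3 = 2 - -12 = 2 + 12 = 14$)
$G{\left(C \right)} = 14 C^{2}$
$\sqrt{\left(-84706 + G{\left(152 \right)}\right) \left(10668 - 54367\right) + 161162} = \sqrt{\left(-84706 + 14 \cdot 152^{2}\right) \left(10668 - 54367\right) + 161162} = \sqrt{\left(-84706 + 14 \cdot 23104\right) \left(-43699\right) + 161162} = \sqrt{\left(-84706 + 323456\right) \left(-43699\right) + 161162} = \sqrt{238750 \left(-43699\right) + 161162} = \sqrt{-10433136250 + 161162} = \sqrt{-10432975088} = 76 i \sqrt{1806263}$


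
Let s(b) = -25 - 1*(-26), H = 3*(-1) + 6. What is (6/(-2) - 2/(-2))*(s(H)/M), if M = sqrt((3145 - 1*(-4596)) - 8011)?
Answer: I*sqrt(30)/45 ≈ 0.12172*I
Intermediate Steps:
H = 3 (H = -3 + 6 = 3)
M = 3*I*sqrt(30) (M = sqrt((3145 + 4596) - 8011) = sqrt(7741 - 8011) = sqrt(-270) = 3*I*sqrt(30) ≈ 16.432*I)
s(b) = 1 (s(b) = -25 + 26 = 1)
(6/(-2) - 2/(-2))*(s(H)/M) = (6/(-2) - 2/(-2))*(1/(3*I*sqrt(30))) = (6*(-1/2) - 2*(-1/2))*(1*(-I*sqrt(30)/90)) = (-3 + 1)*(-I*sqrt(30)/90) = -(-1)*I*sqrt(30)/45 = I*sqrt(30)/45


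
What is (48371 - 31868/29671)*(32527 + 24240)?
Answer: 81471094271991/29671 ≈ 2.7458e+9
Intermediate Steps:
(48371 - 31868/29671)*(32527 + 24240) = (48371 - 31868*1/29671)*56767 = (48371 - 31868/29671)*56767 = (1435184073/29671)*56767 = 81471094271991/29671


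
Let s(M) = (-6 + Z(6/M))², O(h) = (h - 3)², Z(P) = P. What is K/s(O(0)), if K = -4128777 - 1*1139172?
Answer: -47411541/256 ≈ -1.8520e+5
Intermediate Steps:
O(h) = (-3 + h)²
s(M) = (-6 + 6/M)²
K = -5267949 (K = -4128777 - 1139172 = -5267949)
K/s(O(0)) = -5267949*(-3 + 0)⁴/(36*(-1 + (-3 + 0)²)²) = -5267949*9/(4*(-1 + (-3)²)²) = -5267949*9/(4*(-1 + 9)²) = -5267949/(36*(1/81)*8²) = -5267949/(36*(1/81)*64) = -5267949/256/9 = -5267949*9/256 = -47411541/256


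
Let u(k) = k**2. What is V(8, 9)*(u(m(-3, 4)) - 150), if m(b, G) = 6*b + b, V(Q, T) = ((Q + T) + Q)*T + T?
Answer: 68094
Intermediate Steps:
V(Q, T) = T + T*(T + 2*Q) (V(Q, T) = (T + 2*Q)*T + T = T*(T + 2*Q) + T = T + T*(T + 2*Q))
m(b, G) = 7*b
V(8, 9)*(u(m(-3, 4)) - 150) = (9*(1 + 9 + 2*8))*((7*(-3))**2 - 150) = (9*(1 + 9 + 16))*((-21)**2 - 150) = (9*26)*(441 - 150) = 234*291 = 68094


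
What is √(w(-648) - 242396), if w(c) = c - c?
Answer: 2*I*√60599 ≈ 492.34*I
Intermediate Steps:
w(c) = 0
√(w(-648) - 242396) = √(0 - 242396) = √(-242396) = 2*I*√60599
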